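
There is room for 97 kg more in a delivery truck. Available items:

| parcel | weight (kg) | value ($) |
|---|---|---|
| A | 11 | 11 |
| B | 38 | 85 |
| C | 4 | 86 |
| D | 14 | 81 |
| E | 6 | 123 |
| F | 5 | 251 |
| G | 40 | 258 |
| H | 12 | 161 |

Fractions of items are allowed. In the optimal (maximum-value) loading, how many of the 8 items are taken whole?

6

Sort by value per unit weight and fill in that order.
Ratios (sorted): F 50.20, C 21.50, E 20.50, H 13.42, G 6.45, D 5.79, B 2.24, A 1.00
take F (5 @ 251); take C (4 @ 86); take E (6 @ 123); take H (12 @ 161); take G (40 @ 258); take D (14 @ 81); take 16/38 of B → 35.79. Capacity used 97/97.
6 item(s) taken whole; one partial (take 16/38 of B).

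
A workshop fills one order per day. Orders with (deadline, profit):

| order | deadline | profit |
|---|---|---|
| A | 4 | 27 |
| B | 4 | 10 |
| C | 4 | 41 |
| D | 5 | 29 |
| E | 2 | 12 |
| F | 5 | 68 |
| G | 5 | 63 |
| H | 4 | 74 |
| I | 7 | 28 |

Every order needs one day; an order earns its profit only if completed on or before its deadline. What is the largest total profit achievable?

303

Sort by profit descending; place each in the latest free slot ≤ its deadline.
Profit order: H=74 F=68 G=63 C=41 D=29 I=28 A=27 E=12 B=10
Assign: H→slot 4, F→slot 5, G→slot 3, C→slot 2, D→slot 1, I→slot 7, A skipped, E skipped, B skipped.
Slots: [1:D] [2:C] [3:G] [4:H] [5:F] [7:I]
Profit = 29 + 41 + 63 + 74 + 68 + 28 = 303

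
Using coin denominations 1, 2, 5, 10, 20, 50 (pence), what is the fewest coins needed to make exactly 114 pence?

5

Greedy: take as many of the largest coin as possible, then repeat with the remainder.
114 = 2×50 + 1×10 + 2×2
Total coins = 2 + 1 + 2 = 5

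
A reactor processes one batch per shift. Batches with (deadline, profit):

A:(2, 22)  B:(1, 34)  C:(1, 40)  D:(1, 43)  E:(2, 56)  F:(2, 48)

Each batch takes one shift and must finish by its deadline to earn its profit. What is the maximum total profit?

104

Take jobs in profit order; each goes to the latest open slot no later than its deadline.
By profit: E(d2,56), F(d2,48), D(d1,43), C(d1,40), B(d1,34), A(d2,22)
E→slot 2; F→slot 1; D skipped; C skipped; B skipped; A skipped.
Profit = 48 + 56 = 104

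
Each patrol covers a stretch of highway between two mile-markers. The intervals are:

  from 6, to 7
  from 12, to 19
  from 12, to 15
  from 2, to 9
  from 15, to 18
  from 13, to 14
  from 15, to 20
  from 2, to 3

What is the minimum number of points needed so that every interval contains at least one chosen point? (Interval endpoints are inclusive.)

4

Sorted: [2,3] [6,7] [2,9] [13,14] [12,15] [15,18] [12,19] [15,20]
{[2,3]} hit by 3; {[6,7],[2,9]} hit by 7; {[13,14],[12,15]} hit by 14; {[15,18],[12,19],[15,20]} hit by 18.
Points: 3, 7, 14, 18 (4 total).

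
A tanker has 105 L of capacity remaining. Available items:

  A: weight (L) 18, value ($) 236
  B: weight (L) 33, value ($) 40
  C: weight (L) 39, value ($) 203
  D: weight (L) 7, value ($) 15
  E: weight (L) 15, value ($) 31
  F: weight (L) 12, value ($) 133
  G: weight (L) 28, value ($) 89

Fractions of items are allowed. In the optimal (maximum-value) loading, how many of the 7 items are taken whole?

5

Ratios (sorted): A 13.11, F 11.08, C 5.21, G 3.18, D 2.14, E 2.07, B 1.21
take A (18 @ 236); take F (12 @ 133); take C (39 @ 203); take G (28 @ 89); take D (7 @ 15); take 1/15 of E → 2.07. Capacity used 105/105.
5 item(s) taken whole; one partial (take 1/15 of E).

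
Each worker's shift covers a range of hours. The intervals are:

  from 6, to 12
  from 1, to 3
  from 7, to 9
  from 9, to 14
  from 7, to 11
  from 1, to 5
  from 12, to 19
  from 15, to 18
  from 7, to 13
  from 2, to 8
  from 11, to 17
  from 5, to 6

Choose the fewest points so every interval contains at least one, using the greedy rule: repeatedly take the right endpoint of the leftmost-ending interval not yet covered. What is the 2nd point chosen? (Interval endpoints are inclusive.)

6

Sort by right endpoint; whenever an interval is uncovered, place a point at its right end.
By right end: [1,3]  [1,5]  [5,6]  [2,8]  [7,9]  [7,11]  [6,12]  [7,13]  [9,14]  [11,17]  [15,18]  [12,19]
[1,3] uncovered → point at 3; [5,6] uncovered → point at 6; [7,9] uncovered → point at 9; [11,17] uncovered → point at 17.
Points: 3, 6, 9, 17 (4 total).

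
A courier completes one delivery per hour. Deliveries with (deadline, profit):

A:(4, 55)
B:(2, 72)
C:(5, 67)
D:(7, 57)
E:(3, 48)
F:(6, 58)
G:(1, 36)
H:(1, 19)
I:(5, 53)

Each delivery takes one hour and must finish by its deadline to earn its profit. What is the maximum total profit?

410

Take jobs in profit order; each goes to the latest open slot no later than its deadline.
Profit order: B=72 C=67 F=58 D=57 A=55 I=53 E=48 G=36 H=19
Assign: B→slot 2, C→slot 5, F→slot 6, D→slot 7, A→slot 4, I→slot 3, E→slot 1, G skipped, H skipped.
Slots: [1:E] [2:B] [3:I] [4:A] [5:C] [6:F] [7:D]
Profit = 48 + 72 + 53 + 55 + 67 + 58 + 57 = 410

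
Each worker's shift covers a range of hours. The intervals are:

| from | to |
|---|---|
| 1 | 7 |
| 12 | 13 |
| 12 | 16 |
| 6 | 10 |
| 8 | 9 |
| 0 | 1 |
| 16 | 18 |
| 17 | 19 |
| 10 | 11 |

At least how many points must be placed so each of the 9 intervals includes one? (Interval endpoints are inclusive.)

Process intervals by earliest right end; each time one isn't hit yet, stab at its right endpoint.
By right end: [0,1]  [1,7]  [8,9]  [6,10]  [10,11]  [12,13]  [12,16]  [16,18]  [17,19]
[0,1] uncovered → point at 1; [8,9] uncovered → point at 9; [10,11] uncovered → point at 11; [12,13] uncovered → point at 13; [16,18] uncovered → point at 18.
Points: 1, 9, 11, 13, 18 (5 total).

5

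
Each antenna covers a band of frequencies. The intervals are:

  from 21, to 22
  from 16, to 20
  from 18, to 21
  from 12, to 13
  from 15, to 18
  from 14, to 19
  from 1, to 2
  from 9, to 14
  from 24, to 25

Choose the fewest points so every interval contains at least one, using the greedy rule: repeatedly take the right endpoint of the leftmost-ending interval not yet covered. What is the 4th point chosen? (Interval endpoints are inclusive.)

22

Process intervals by earliest right end; each time one isn't hit yet, stab at its right endpoint.
By right end: [1,2]  [12,13]  [9,14]  [15,18]  [14,19]  [16,20]  [18,21]  [21,22]  [24,25]
[1,2] uncovered → point at 2; [12,13] uncovered → point at 13; [15,18] uncovered → point at 18; [21,22] uncovered → point at 22; [24,25] uncovered → point at 25.
Points: 2, 13, 18, 22, 25 (5 total).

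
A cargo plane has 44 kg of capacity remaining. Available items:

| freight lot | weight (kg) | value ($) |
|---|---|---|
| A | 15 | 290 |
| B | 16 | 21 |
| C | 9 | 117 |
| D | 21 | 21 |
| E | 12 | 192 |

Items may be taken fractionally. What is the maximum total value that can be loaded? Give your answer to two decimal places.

Sort by value per unit weight and fill in that order.
Order: A (290/15=19.33) > E (192/12=16.00) > C (117/9=13.00) > B (21/16=1.31) > D (21/21=1.00)
Fill: take A (15 @ 290) → take E (12 @ 192) → take C (9 @ 117) → take 8/16 of B → 10.50; 44/44 used.
Total value = 609.50

609.50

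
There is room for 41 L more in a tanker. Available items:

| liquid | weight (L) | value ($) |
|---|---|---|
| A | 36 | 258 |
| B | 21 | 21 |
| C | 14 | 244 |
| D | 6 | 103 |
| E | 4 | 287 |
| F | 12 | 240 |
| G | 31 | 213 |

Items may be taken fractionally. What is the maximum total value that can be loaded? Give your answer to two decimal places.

909.83

Sort by value per unit weight and fill in that order.
Order: E (287/4=71.75) > F (240/12=20.00) > C (244/14=17.43) > D (103/6=17.17) > A (258/36=7.17) > G (213/31=6.87) > B (21/21=1.00)
Fill: take E (4 @ 287) → take F (12 @ 240) → take C (14 @ 244) → take D (6 @ 103) → take 5/36 of A → 35.83; 41/41 used.
Total value = 909.83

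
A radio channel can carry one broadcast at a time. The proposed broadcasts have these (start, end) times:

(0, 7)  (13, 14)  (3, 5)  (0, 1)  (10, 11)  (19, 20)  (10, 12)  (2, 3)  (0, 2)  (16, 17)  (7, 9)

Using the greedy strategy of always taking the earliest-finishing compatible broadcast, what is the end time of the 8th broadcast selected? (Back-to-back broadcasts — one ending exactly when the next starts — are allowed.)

By end time: (0,1), (0,2), (2,3), (3,5), (0,7), (7,9), (10,11), (10,12), (13,14), (16,17), (19,20).
Pick (0,1); next start ≥ 1 → (2,3); next start ≥ 3 → (3,5); next start ≥ 5 → (7,9); next start ≥ 9 → (10,11); next start ≥ 11 → (13,14); next start ≥ 14 → (16,17); next start ≥ 17 → (19,20).
Selected: (0,1) (2,3) (3,5) (7,9) (10,11) (13,14) (16,17) (19,20)

20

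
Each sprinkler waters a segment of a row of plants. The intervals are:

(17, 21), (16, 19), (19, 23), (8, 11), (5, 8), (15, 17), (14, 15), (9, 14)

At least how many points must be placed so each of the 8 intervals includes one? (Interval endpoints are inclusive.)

Sorted: [5,8] [8,11] [9,14] [14,15] [15,17] [16,19] [17,21] [19,23]
{[5,8],[8,11]} hit by 8; {[9,14],[14,15]} hit by 14; {[15,17],[16,19],[17,21]} hit by 17; {[19,23]} hit by 23.
Points: 8, 14, 17, 23 (4 total).

4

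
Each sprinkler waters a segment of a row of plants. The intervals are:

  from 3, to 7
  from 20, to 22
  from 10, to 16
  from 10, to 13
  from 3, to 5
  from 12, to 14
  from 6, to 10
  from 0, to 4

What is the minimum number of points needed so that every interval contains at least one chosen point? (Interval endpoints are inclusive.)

4

Sort by right endpoint; whenever an interval is uncovered, place a point at its right end.
By right end: [0,4]  [3,5]  [3,7]  [6,10]  [10,13]  [12,14]  [10,16]  [20,22]
[0,4] uncovered → point at 4; [6,10] uncovered → point at 10; [12,14] uncovered → point at 14; [20,22] uncovered → point at 22.
Points: 4, 10, 14, 22 (4 total).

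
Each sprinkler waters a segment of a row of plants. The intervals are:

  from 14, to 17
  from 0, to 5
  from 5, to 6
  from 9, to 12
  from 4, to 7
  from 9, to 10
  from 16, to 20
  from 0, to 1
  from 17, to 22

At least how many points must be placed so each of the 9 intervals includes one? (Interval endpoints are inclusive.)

4

Sorted: [0,1] [0,5] [5,6] [4,7] [9,10] [9,12] [14,17] [16,20] [17,22]
{[0,1],[0,5]} hit by 1; {[5,6],[4,7]} hit by 6; {[9,10],[9,12]} hit by 10; {[14,17],[16,20],[17,22]} hit by 17.
Points: 1, 6, 10, 17 (4 total).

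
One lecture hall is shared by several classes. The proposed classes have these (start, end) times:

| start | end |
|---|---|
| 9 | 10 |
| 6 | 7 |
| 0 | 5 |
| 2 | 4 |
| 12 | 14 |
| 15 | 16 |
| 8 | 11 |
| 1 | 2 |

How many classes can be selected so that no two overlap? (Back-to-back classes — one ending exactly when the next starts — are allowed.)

By end time: (1,2), (2,4), (0,5), (6,7), (9,10), (8,11), (12,14), (15,16).
Pick (1,2); next start ≥ 2 → (2,4); next start ≥ 4 → (6,7); next start ≥ 7 → (9,10); next start ≥ 10 → (12,14); next start ≥ 14 → (15,16).
Selected 6 classes.

6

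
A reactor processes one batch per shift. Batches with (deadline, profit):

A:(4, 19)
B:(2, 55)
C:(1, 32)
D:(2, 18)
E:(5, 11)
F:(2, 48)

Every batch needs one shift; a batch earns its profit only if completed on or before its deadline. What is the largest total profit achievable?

Sort by profit descending; place each in the latest free slot ≤ its deadline.
Profit order: B=55 F=48 C=32 A=19 D=18 E=11
Assign: B→slot 2, F→slot 1, C skipped, A→slot 4, D skipped, E→slot 5.
Slots: [1:F] [2:B] [4:A] [5:E]
Profit = 48 + 55 + 19 + 11 = 133

133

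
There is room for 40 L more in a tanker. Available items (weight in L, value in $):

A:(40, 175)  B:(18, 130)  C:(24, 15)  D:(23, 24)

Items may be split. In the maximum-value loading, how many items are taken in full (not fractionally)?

1

Order: B (130/18=7.22) > A (175/40=4.38) > D (24/23=1.04) > C (15/24=0.62)
Fill: take B (18 @ 130) → take 22/40 of A → 96.25; 40/40 used.
1 item(s) taken whole; one partial (take 22/40 of A).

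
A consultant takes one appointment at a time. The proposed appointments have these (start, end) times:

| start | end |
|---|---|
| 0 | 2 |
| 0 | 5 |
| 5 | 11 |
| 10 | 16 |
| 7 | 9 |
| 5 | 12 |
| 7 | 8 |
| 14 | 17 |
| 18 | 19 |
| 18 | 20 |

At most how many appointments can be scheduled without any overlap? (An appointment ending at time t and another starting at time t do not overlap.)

4

Order by finish time; keep every interval that doesn't clash with the previous kept one.
Sorted by end: (0,2)  (0,5)  (7,8)  (7,9)  (5,11)  (5,12)  (10,16)  (14,17)  (18,19)  (18,20)
take (0,2); skip (0,5); take (7,8); skip (5,11); take (10,16); take (18,19); skip (18,20).
Selected 4 appointments.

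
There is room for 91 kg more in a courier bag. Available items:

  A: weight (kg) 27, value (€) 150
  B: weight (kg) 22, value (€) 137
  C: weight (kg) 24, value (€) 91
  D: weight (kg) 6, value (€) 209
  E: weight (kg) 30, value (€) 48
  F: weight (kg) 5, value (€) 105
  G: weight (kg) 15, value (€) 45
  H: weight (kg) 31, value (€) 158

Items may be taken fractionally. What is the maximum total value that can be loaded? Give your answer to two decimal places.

759.00

Ratios (sorted): D 34.83, F 21.00, B 6.23, A 5.56, H 5.10, C 3.79, G 3.00, E 1.60
take D (6 @ 209); take F (5 @ 105); take B (22 @ 137); take A (27 @ 150); take H (31 @ 158). Capacity used 91/91.
Total value = 759.00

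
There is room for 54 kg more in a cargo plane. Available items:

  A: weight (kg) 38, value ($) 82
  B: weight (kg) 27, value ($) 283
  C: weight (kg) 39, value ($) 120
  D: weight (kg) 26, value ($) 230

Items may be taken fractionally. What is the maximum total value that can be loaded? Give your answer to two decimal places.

Greedy by value/weight ratio, highest first.
Order: B (283/27=10.48) > D (230/26=8.85) > C (120/39=3.08) > A (82/38=2.16)
Fill: take B (27 @ 283) → take D (26 @ 230) → take 1/39 of C → 3.08; 54/54 used.
Total value = 516.08

516.08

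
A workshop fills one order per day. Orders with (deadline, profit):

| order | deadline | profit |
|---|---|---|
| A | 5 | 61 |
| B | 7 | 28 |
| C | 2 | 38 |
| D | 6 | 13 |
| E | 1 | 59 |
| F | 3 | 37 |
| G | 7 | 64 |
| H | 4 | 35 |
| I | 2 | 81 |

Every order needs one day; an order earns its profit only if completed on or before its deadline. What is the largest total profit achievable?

365

Sort by profit descending; place each in the latest free slot ≤ its deadline.
By profit: I(d2,81), G(d7,64), A(d5,61), E(d1,59), C(d2,38), F(d3,37), H(d4,35), B(d7,28), D(d6,13)
I→slot 2; G→slot 7; A→slot 5; E→slot 1; C skipped; F→slot 3; H→slot 4; B→slot 6; D skipped.
Profit = 59 + 81 + 37 + 35 + 61 + 28 + 64 = 365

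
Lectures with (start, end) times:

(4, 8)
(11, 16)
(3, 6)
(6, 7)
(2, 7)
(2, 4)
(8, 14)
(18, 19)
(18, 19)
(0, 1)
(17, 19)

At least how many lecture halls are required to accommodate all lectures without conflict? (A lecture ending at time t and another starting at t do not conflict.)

The answer is the maximum number of intervals overlapping at any instant.
starts: [0, 2, 2, 3, 4, 6, 8, 11, 17, 18, 18]
ends:   [1, 4, 6, 7, 7, 8, 14, 16, 19, 19, 19]
s0→1 e1→0 s2→1 s2→2 s3→3  — peak 3.

3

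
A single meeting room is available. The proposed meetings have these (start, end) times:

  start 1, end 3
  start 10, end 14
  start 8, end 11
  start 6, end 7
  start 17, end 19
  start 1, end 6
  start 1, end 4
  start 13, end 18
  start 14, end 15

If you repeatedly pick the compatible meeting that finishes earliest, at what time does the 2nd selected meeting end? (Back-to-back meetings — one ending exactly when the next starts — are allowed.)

Sorted by end: (1,3)  (1,4)  (1,6)  (6,7)  (8,11)  (10,14)  (14,15)  (13,18)  (17,19)
take (1,3); take (6,7); take (8,11); skip (10,14); take (14,15); skip (13,18); take (17,19).
Selected: (1,3) (6,7) (8,11) (14,15) (17,19)

7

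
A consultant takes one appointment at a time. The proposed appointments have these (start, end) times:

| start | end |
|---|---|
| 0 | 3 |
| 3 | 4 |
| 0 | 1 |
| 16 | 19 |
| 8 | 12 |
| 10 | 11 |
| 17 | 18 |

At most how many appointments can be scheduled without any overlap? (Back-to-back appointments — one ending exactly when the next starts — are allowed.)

By end time: (0,1), (0,3), (3,4), (10,11), (8,12), (17,18), (16,19).
Pick (0,1); next start ≥ 1 → (3,4); next start ≥ 4 → (10,11); next start ≥ 11 → (17,18).
Selected 4 appointments.

4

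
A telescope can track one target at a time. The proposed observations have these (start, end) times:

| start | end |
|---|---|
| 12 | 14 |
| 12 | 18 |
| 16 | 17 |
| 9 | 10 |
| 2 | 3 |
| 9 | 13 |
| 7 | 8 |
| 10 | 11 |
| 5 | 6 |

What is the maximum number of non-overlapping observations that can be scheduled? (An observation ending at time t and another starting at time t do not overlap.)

7

Order by finish time; keep every interval that doesn't clash with the previous kept one.
By end time: (2,3), (5,6), (7,8), (9,10), (10,11), (9,13), (12,14), (16,17), (12,18).
Pick (2,3); next start ≥ 3 → (5,6); next start ≥ 6 → (7,8); next start ≥ 8 → (9,10); next start ≥ 10 → (10,11); next start ≥ 11 → (12,14); next start ≥ 14 → (16,17).
Selected 7 observations.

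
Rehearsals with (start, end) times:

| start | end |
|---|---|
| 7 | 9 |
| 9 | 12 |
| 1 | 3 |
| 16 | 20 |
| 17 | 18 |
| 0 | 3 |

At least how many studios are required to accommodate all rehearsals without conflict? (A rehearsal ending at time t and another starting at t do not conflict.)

Events (time:±→running): 0:+→1 1:+→2 … peak 2.

2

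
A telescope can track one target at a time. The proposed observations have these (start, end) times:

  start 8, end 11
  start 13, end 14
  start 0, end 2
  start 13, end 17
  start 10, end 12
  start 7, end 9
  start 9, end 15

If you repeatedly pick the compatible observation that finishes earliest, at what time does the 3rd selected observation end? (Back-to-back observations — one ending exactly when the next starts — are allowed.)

Greedy by earliest finish: after sorting by end time, pick each interval compatible with the last pick.
By end time: (0,2), (7,9), (8,11), (10,12), (13,14), (9,15), (13,17).
Pick (0,2); next start ≥ 2 → (7,9); next start ≥ 9 → (10,12); next start ≥ 12 → (13,14).
Selected: (0,2) (7,9) (10,12) (13,14)

12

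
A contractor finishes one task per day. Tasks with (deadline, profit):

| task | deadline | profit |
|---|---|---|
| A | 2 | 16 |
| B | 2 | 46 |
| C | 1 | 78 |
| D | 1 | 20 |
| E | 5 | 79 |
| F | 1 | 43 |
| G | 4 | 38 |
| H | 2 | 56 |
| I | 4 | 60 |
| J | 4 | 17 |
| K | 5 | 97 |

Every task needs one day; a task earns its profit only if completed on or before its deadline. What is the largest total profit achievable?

Profit order: K=97 E=79 C=78 I=60 H=56 B=46 F=43 G=38 D=20 J=17 A=16
Assign: K→slot 5, E→slot 4, C→slot 1, I→slot 3, H→slot 2, B skipped, F skipped, G skipped, D skipped, J skipped, A skipped.
Slots: [1:C] [2:H] [3:I] [4:E] [5:K]
Profit = 78 + 56 + 60 + 79 + 97 = 370

370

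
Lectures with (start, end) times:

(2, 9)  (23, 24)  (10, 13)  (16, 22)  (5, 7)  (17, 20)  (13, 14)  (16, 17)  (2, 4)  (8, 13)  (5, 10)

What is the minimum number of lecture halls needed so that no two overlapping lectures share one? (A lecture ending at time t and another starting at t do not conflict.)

3

Count concurrent intervals with a sweep; the peak is the room count.
starts: [2, 2, 5, 5, 8, 10, 13, 16, 16, 17, 23]
ends:   [4, 7, 9, 10, 13, 13, 14, 17, 20, 22, 24]
s2→1 s2→2 e4→1 s5→2 s5→3  — peak 3.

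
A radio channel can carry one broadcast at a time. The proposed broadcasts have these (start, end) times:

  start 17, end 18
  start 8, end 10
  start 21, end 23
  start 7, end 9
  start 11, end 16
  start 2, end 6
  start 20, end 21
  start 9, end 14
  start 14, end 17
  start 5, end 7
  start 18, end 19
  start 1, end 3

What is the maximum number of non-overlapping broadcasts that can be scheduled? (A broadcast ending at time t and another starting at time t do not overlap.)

Sorted by end: (1,3)  (2,6)  (5,7)  (7,9)  (8,10)  (9,14)  (11,16)  (14,17)  (17,18)  (18,19)  (20,21)  (21,23)
take (1,3); skip (2,6); take (5,7); take (7,9); take (9,14); skip (11,16); take (14,17); take (17,18); take (18,19); take (20,21); take (21,23).
Selected 9 broadcasts.

9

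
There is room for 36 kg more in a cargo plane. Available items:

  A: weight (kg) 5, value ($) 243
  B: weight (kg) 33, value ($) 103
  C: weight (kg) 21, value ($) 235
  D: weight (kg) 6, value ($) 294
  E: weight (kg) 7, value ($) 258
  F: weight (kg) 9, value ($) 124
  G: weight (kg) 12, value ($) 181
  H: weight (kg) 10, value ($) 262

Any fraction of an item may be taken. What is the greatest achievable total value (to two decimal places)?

Greedy by value/weight ratio, highest first.
Order: D (294/6=49.00) > A (243/5=48.60) > E (258/7=36.86) > H (262/10=26.20) > G (181/12=15.08) > F (124/9=13.78) > C (235/21=11.19) > B (103/33=3.12)
Fill: take D (6 @ 294) → take A (5 @ 243) → take E (7 @ 258) → take H (10 @ 262) → take 8/12 of G → 120.67; 36/36 used.
Total value = 1177.67

1177.67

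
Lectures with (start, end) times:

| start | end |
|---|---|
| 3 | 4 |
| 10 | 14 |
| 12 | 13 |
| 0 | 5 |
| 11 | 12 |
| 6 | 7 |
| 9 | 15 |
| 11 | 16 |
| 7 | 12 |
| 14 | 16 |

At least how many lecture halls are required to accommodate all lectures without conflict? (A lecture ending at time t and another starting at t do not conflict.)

5

The answer is the maximum number of intervals overlapping at any instant.
Events (time:±→running): 0:+→1 3:+→2 4:-→1 5:-→0 6:+→1 7:-→0 7:+→1 9:+→2 10:+→3 11:+→4 11:+→5 … peak 5.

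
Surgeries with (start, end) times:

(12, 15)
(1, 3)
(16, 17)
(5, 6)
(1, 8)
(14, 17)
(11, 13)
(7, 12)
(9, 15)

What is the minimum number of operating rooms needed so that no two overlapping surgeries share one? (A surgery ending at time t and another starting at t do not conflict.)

3

The answer is the maximum number of intervals overlapping at any instant.
starts: [1, 1, 5, 7, 9, 11, 12, 14, 16]
ends:   [3, 6, 8, 12, 13, 15, 15, 17, 17]
s1→1 s1→2 e3→1 s5→2 e6→1 s7→2 e8→1 s9→2 s11→3  — peak 3.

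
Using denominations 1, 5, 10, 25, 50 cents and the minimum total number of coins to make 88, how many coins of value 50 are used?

88 − 1×50→38 − 1×25→13 − 1×10→3 − 3×1→0
Count of 50: 1

1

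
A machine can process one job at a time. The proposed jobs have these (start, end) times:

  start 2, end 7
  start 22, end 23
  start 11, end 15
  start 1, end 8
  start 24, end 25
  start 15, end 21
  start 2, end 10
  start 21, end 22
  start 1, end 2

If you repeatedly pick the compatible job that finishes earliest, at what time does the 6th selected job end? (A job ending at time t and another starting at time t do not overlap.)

23

Sorted by end: (1,2)  (2,7)  (1,8)  (2,10)  (11,15)  (15,21)  (21,22)  (22,23)  (24,25)
take (1,2); take (2,7); take (11,15); take (15,21); take (21,22); take (22,23); take (24,25).
Selected: (1,2) (2,7) (11,15) (15,21) (21,22) (22,23) (24,25)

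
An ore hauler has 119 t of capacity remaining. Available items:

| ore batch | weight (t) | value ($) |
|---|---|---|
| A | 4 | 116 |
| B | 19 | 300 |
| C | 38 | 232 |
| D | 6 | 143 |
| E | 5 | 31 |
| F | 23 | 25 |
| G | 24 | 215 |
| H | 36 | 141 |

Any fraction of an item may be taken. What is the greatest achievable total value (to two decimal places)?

Greedy by value/weight ratio, highest first.
Order: A (116/4=29.00) > D (143/6=23.83) > B (300/19=15.79) > G (215/24=8.96) > E (31/5=6.20) > C (232/38=6.11) > H (141/36=3.92) > F (25/23=1.09)
Fill: take A (4 @ 116) → take D (6 @ 143) → take B (19 @ 300) → take G (24 @ 215) → take E (5 @ 31) → take C (38 @ 232) → take 23/36 of H → 90.08; 119/119 used.
Total value = 1127.08

1127.08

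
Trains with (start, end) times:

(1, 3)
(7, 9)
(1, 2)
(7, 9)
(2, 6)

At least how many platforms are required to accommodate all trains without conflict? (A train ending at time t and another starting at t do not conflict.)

2

starts: [1, 1, 2, 7, 7]
ends:   [2, 3, 6, 9, 9]
s1→1 s1→2  — peak 2.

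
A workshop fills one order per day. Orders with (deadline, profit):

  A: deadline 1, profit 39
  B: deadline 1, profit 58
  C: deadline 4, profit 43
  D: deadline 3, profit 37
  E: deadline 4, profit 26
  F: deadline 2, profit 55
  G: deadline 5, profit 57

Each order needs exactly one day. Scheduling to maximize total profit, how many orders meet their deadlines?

5

Sort by profit descending; place each in the latest free slot ≤ its deadline.
By profit: B(d1,58), G(d5,57), F(d2,55), C(d4,43), A(d1,39), D(d3,37), E(d4,26)
B→slot 1; G→slot 5; F→slot 2; C→slot 4; A skipped; D→slot 3; E skipped.
5 of 7 scheduled.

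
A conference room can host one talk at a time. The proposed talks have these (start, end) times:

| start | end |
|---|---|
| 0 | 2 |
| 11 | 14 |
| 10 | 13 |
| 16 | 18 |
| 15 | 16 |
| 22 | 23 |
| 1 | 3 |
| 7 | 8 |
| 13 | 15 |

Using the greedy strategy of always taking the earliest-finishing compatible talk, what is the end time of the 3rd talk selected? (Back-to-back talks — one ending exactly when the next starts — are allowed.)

13

Sort by end time and greedily take each interval whose start is ≥ the last chosen end.
By end time: (0,2), (1,3), (7,8), (10,13), (11,14), (13,15), (15,16), (16,18), (22,23).
Pick (0,2); next start ≥ 2 → (7,8); next start ≥ 8 → (10,13); next start ≥ 13 → (13,15); next start ≥ 15 → (15,16); next start ≥ 16 → (16,18); next start ≥ 18 → (22,23).
Selected: (0,2) (7,8) (10,13) (13,15) (15,16) (16,18) (22,23)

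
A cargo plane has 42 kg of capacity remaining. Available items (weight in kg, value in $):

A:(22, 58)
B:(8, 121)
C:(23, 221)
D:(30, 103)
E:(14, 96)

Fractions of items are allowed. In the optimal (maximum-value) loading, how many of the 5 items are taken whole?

2

Sort by value per unit weight and fill in that order.
Order: B (121/8=15.12) > C (221/23=9.61) > E (96/14=6.86) > D (103/30=3.43) > A (58/22=2.64)
Fill: take B (8 @ 121) → take C (23 @ 221) → take 11/14 of E → 75.43; 42/42 used.
2 item(s) taken whole; one partial (take 11/14 of E).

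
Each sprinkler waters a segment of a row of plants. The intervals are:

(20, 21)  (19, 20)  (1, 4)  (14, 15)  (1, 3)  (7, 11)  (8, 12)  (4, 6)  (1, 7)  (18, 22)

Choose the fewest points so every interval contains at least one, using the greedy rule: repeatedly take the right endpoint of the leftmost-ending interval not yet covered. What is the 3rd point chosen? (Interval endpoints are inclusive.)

Sorted: [1,3] [1,4] [4,6] [1,7] [7,11] [8,12] [14,15] [19,20] [20,21] [18,22]
{[1,3],[1,4]} hit by 3; {[4,6],[1,7]} hit by 6; {[7,11],[8,12]} hit by 11; {[14,15]} hit by 15; {[19,20],[20,21],[18,22]} hit by 20.
Points: 3, 6, 11, 15, 20 (5 total).

11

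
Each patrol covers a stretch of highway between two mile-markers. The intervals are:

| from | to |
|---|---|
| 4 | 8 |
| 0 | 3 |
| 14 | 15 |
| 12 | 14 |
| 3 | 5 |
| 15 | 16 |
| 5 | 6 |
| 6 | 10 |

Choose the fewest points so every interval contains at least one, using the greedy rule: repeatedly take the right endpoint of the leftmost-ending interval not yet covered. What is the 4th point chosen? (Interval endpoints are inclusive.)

16

Sorted: [0,3] [3,5] [5,6] [4,8] [6,10] [12,14] [14,15] [15,16]
{[0,3],[3,5]} hit by 3; {[5,6],[4,8],[6,10]} hit by 6; {[12,14],[14,15]} hit by 14; {[15,16]} hit by 16.
Points: 3, 6, 14, 16 (4 total).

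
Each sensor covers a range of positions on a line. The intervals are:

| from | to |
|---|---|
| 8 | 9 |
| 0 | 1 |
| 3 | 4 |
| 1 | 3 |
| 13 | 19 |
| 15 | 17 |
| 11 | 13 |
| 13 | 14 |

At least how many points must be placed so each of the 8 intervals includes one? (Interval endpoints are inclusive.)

5

Sort by right endpoint; whenever an interval is uncovered, place a point at its right end.
By right end: [0,1]  [1,3]  [3,4]  [8,9]  [11,13]  [13,14]  [15,17]  [13,19]
[0,1] uncovered → point at 1; [3,4] uncovered → point at 4; [8,9] uncovered → point at 9; [11,13] uncovered → point at 13; [15,17] uncovered → point at 17.
Points: 1, 4, 9, 13, 17 (5 total).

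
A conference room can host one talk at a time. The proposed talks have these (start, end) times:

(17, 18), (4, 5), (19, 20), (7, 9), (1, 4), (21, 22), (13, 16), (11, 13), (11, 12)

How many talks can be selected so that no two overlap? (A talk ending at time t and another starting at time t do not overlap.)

Sorted by end: (1,4)  (4,5)  (7,9)  (11,12)  (11,13)  (13,16)  (17,18)  (19,20)  (21,22)
take (1,4); take (4,5); take (7,9); take (11,12); take (13,16); take (17,18); take (19,20); take (21,22).
Selected 8 talks.

8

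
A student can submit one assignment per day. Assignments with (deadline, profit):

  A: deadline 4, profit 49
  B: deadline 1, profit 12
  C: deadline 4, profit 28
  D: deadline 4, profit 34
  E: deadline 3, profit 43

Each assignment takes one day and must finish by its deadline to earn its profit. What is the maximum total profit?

154

Sort by profit descending; place each in the latest free slot ≤ its deadline.
By profit: A(d4,49), E(d3,43), D(d4,34), C(d4,28), B(d1,12)
A→slot 4; E→slot 3; D→slot 2; C→slot 1; B skipped.
Profit = 28 + 34 + 43 + 49 = 154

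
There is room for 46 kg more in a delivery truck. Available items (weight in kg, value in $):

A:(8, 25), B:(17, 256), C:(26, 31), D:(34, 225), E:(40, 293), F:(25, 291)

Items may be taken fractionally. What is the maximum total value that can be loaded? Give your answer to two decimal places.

576.30

Sort by value per unit weight and fill in that order.
Ratios (sorted): B 15.06, F 11.64, E 7.33, D 6.62, A 3.12, C 1.19
take B (17 @ 256); take F (25 @ 291); take 4/40 of E → 29.30. Capacity used 46/46.
Total value = 576.30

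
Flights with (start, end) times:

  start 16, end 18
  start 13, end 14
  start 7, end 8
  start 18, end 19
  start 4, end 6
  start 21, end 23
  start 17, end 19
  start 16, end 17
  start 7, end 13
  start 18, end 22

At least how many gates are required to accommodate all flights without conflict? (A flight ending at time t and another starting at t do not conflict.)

3

Count concurrent intervals with a sweep; the peak is the room count.
Events (time:±→running): 4:+→1 6:-→0 7:+→1 7:+→2 8:-→1 13:-→0 13:+→1 14:-→0 16:+→1 16:+→2 17:-→1 17:+→2 18:-→1 18:+→2 18:+→3 … peak 3.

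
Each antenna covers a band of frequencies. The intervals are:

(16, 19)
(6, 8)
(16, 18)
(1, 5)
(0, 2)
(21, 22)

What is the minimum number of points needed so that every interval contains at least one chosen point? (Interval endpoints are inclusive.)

By right end: [0,2]  [1,5]  [6,8]  [16,18]  [16,19]  [21,22]
[0,2] uncovered → point at 2; [6,8] uncovered → point at 8; [16,18] uncovered → point at 18; [21,22] uncovered → point at 22.
Points: 2, 8, 18, 22 (4 total).

4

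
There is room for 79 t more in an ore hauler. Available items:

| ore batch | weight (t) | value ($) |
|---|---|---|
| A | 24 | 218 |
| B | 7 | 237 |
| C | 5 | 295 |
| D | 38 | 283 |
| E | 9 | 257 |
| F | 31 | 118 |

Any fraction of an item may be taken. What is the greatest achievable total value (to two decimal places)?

Sort by value per unit weight and fill in that order.
Ratios (sorted): C 59.00, B 33.86, E 28.56, A 9.08, D 7.45, F 3.81
take C (5 @ 295); take B (7 @ 237); take E (9 @ 257); take A (24 @ 218); take 34/38 of D → 253.21. Capacity used 79/79.
Total value = 1260.21

1260.21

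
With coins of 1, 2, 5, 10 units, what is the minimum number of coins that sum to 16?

3

Use the largest denomination that fits, subtract, and repeat.
16 − 1×10→6 − 1×5→1 − 1×1→0
Total coins = 1 + 1 + 1 = 3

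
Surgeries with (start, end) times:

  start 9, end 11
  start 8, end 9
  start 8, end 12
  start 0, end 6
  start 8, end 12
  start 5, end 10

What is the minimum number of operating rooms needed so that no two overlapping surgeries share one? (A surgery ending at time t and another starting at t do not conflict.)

4

The answer is the maximum number of intervals overlapping at any instant.
Events (time:±→running): 0:+→1 5:+→2 6:-→1 8:+→2 8:+→3 8:+→4 … peak 4.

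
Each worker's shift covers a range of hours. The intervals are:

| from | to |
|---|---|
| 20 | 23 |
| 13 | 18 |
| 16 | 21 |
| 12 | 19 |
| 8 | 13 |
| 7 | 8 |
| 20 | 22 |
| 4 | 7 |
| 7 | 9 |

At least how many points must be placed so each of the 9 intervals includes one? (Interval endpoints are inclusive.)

Sort by right endpoint; whenever an interval is uncovered, place a point at its right end.
Sorted: [4,7] [7,8] [7,9] [8,13] [13,18] [12,19] [16,21] [20,22] [20,23]
{[4,7],[7,8],[7,9]} hit by 7; {[8,13],[13,18],[12,19]} hit by 13; {[16,21],[20,22],[20,23]} hit by 21.
Points: 7, 13, 21 (3 total).

3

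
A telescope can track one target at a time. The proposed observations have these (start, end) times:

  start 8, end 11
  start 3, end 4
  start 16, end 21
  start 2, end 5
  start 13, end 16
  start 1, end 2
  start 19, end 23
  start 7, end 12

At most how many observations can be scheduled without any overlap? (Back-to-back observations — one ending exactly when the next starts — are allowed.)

Sort by end time and greedily take each interval whose start is ≥ the last chosen end.
By end time: (1,2), (3,4), (2,5), (8,11), (7,12), (13,16), (16,21), (19,23).
Pick (1,2); next start ≥ 2 → (3,4); next start ≥ 4 → (8,11); next start ≥ 11 → (13,16); next start ≥ 16 → (16,21).
Selected 5 observations.

5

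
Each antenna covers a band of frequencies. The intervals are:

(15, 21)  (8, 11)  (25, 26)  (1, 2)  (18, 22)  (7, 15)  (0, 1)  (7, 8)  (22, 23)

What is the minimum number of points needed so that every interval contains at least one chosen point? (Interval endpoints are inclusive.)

Process intervals by earliest right end; each time one isn't hit yet, stab at its right endpoint.
By right end: [0,1]  [1,2]  [7,8]  [8,11]  [7,15]  [15,21]  [18,22]  [22,23]  [25,26]
[0,1] uncovered → point at 1; [7,8] uncovered → point at 8; [15,21] uncovered → point at 21; [22,23] uncovered → point at 23; [25,26] uncovered → point at 26.
Points: 1, 8, 21, 23, 26 (5 total).

5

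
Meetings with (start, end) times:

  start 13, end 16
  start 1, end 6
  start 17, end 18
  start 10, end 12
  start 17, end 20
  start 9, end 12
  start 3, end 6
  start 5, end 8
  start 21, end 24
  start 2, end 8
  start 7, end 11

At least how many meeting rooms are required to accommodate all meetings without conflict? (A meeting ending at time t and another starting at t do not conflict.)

starts: [1, 2, 3, 5, 7, 9, 10, 13, 17, 17, 21]
ends:   [6, 6, 8, 8, 11, 12, 12, 16, 18, 20, 24]
s1→1 s2→2 s3→3 s5→4  — peak 4.

4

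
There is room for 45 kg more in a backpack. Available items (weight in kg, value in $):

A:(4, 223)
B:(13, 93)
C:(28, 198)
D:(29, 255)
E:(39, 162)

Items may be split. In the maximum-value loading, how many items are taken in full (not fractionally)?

Ratios (sorted): A 55.75, D 8.79, B 7.15, C 7.07, E 4.15
take A (4 @ 223); take D (29 @ 255); take 12/13 of B → 85.85. Capacity used 45/45.
2 item(s) taken whole; one partial (take 12/13 of B).

2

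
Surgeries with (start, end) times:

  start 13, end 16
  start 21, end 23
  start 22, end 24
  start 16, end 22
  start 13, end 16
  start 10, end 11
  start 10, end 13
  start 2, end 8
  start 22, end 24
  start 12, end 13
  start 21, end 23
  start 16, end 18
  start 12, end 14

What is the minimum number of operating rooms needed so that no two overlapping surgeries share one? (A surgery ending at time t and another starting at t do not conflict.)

4

The answer is the maximum number of intervals overlapping at any instant.
Events (time:±→running): 2:+→1 8:-→0 10:+→1 10:+→2 11:-→1 12:+→2 12:+→3 13:-→2 13:-→1 13:+→2 13:+→3 14:-→2 16:-→1 16:-→0 16:+→1 16:+→2 18:-→1 21:+→2 21:+→3 22:-→2 22:+→3 22:+→4 … peak 4.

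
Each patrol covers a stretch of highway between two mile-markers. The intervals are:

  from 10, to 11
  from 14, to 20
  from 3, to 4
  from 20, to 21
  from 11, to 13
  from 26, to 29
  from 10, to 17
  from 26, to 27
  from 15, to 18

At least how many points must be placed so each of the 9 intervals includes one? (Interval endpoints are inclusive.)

5

Sorted: [3,4] [10,11] [11,13] [10,17] [15,18] [14,20] [20,21] [26,27] [26,29]
{[3,4]} hit by 4; {[10,11],[11,13],[10,17]} hit by 11; {[15,18],[14,20]} hit by 18; {[20,21]} hit by 21; {[26,27],[26,29]} hit by 27.
Points: 4, 11, 18, 21, 27 (5 total).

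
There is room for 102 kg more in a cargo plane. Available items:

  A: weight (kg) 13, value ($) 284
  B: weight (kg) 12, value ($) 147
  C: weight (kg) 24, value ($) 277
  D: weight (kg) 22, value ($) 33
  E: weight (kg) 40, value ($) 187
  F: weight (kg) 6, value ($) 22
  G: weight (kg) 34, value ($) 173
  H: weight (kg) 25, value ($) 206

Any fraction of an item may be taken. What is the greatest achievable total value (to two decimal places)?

1056.47

Sort by value per unit weight and fill in that order.
Ratios (sorted): A 21.85, B 12.25, C 11.54, H 8.24, G 5.09, E 4.67, F 3.67, D 1.50
take A (13 @ 284); take B (12 @ 147); take C (24 @ 277); take H (25 @ 206); take 28/34 of G → 142.47. Capacity used 102/102.
Total value = 1056.47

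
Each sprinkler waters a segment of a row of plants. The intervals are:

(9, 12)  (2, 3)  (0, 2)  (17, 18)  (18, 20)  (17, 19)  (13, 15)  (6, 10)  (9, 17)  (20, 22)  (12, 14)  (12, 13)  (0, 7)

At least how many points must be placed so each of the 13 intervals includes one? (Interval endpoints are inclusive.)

Sorted: [0,2] [2,3] [0,7] [6,10] [9,12] [12,13] [12,14] [13,15] [9,17] [17,18] [17,19] [18,20] [20,22]
{[0,2],[2,3],[0,7]} hit by 2; {[6,10],[9,12]} hit by 10; {[12,13],[12,14],[13,15],[9,17]} hit by 13; {[17,18],[17,19],[18,20]} hit by 18; {[20,22]} hit by 22.
Points: 2, 10, 13, 18, 22 (5 total).

5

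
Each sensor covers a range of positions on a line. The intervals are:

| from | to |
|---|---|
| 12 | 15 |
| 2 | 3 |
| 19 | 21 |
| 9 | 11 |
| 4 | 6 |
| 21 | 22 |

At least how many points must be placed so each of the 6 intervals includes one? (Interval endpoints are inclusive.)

By right end: [2,3]  [4,6]  [9,11]  [12,15]  [19,21]  [21,22]
[2,3] uncovered → point at 3; [4,6] uncovered → point at 6; [9,11] uncovered → point at 11; [12,15] uncovered → point at 15; [19,21] uncovered → point at 21.
Points: 3, 6, 11, 15, 21 (5 total).

5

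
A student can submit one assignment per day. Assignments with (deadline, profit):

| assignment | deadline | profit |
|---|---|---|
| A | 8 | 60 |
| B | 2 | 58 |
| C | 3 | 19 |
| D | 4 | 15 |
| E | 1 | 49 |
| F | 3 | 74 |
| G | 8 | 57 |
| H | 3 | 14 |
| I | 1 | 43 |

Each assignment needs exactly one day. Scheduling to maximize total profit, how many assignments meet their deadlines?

6

Sort by profit descending; place each in the latest free slot ≤ its deadline.
Profit order: F=74 A=60 B=58 G=57 E=49 I=43 C=19 D=15 H=14
Assign: F→slot 3, A→slot 8, B→slot 2, G→slot 7, E→slot 1, I skipped, C skipped, D→slot 4, H skipped.
Slots: [1:E] [2:B] [3:F] [4:D] [7:G] [8:A]
6 of 9 scheduled.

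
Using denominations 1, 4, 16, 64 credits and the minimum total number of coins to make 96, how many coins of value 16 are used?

96 − 1×64→32 − 2×16→0
Count of 16: 2

2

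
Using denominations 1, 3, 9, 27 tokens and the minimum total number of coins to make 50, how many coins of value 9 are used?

2

Use the largest denomination that fits, subtract, and repeat.
50 = 1×27 + 2×9 + 1×3 + 2×1
Count of 9: 2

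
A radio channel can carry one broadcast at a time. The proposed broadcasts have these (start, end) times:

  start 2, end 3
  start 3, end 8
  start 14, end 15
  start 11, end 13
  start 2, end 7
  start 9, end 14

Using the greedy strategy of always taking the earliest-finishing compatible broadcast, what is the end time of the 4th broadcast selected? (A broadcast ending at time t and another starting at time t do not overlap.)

Sorted by end: (2,3)  (2,7)  (3,8)  (11,13)  (9,14)  (14,15)
take (2,3); take (3,8); take (11,13); skip (9,14); take (14,15).
Selected: (2,3) (3,8) (11,13) (14,15)

15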